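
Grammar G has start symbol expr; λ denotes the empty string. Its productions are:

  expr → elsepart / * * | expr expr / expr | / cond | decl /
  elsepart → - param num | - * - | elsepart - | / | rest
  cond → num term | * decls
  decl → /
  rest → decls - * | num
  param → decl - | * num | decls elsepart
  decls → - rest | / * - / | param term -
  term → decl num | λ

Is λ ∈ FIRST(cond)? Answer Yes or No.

No

Nullable nonterminals: term.
No production of cond has an RHS whose symbols are all nullable, so cond is not nullable.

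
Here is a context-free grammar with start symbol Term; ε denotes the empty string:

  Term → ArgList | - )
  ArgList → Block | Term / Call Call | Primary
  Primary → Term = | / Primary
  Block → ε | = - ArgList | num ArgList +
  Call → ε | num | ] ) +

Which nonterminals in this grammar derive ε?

{ ArgList, Block, Call, Term }

Directly nullable (have an ε-production): Block, Call.
ArgList → Block with every symbol nullable, so ArgList is nullable.
Term → ArgList with every symbol nullable, so Term is nullable.
No other nonterminal has a production whose RHS symbols are all nullable.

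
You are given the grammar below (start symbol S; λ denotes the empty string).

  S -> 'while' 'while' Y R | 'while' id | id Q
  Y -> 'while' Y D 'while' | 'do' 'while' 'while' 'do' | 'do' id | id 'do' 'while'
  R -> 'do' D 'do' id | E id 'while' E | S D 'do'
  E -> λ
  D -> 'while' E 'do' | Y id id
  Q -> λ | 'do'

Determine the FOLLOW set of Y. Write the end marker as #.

{ 'do', 'while', id }

In S -> 'while' 'while' Y R: add FIRST(R) = { 'do', 'while', id }.
In Y -> 'while' Y D 'while': add FIRST(D 'while') = { 'do', 'while', id }.
In D -> Y id id: add FIRST(id id) = { id }.
Union: FOLLOW(Y) = { 'do', 'while', id }.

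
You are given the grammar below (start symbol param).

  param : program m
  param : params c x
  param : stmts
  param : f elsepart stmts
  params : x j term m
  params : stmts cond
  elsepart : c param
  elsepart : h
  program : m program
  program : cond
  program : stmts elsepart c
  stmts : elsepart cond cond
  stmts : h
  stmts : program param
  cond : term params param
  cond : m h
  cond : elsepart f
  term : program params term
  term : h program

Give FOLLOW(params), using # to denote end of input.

In param : params c x: add FIRST(c x) = { c }.
In cond : term params param: add FIRST(param) = { c, f, h, m, x }.
In term : program params term: add FIRST(term) = { c, h, m }.
Union: FOLLOW(params) = { c, f, h, m, x }.

{ c, f, h, m, x }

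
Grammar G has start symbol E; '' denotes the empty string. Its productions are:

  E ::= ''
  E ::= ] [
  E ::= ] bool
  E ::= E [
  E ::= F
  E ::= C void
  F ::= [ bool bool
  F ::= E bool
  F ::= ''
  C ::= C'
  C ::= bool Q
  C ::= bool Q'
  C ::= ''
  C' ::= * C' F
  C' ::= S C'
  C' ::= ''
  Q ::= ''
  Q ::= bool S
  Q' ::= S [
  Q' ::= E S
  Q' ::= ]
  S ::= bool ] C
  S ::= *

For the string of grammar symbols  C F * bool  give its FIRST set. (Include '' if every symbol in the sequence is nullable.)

{ *, [, ], bool, void }

Add FIRST(C)\{''} = { *, bool }; C is nullable, continue.
Add FIRST(F)\{''} = { *, [, ], bool, void }; F is nullable, continue.
* is a terminal; add {*} and stop.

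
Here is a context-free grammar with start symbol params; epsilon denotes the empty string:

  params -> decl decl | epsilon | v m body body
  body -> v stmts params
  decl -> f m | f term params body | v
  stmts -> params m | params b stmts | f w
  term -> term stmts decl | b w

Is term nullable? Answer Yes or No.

No

Nullable nonterminals: params.
No production of term has an RHS whose symbols are all nullable, so term is not nullable.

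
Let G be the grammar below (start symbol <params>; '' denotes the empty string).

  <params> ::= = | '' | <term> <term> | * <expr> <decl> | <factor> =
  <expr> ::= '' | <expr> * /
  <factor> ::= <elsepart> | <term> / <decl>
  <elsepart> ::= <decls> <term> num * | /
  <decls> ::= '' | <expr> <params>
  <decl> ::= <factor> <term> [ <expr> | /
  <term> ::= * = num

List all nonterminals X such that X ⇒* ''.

Directly nullable (have an ''-production): <params>, <expr>, <decls>.
No other nonterminal has a production whose RHS symbols are all nullable.

{ <decls>, <expr>, <params> }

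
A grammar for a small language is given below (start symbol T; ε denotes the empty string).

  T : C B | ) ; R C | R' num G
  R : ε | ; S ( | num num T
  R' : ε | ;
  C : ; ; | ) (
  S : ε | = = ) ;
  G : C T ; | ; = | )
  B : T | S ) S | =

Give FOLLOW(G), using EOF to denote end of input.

In T : R' num G: G is at the end, add FOLLOW(T) = { EOF, ), ; }.
Union: FOLLOW(G) = { EOF, ), ; }.

{ EOF, ), ; }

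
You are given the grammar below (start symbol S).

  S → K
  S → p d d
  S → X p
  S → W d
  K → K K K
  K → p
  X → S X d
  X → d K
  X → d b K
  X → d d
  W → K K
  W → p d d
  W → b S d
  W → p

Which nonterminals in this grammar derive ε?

No nonterminal has an empty production or an RHS whose symbols are all nullable.

{ } (none)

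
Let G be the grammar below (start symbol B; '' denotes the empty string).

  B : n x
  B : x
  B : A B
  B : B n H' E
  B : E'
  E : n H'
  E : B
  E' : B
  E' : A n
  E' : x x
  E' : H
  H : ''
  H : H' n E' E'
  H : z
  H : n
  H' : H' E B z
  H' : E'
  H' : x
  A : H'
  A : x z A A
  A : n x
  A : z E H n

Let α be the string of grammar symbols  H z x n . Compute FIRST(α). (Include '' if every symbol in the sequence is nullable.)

{ n, x, z }

Add FIRST(H)\{''} = { n, x, z }; H is nullable, continue.
z is a terminal; add {z} and stop.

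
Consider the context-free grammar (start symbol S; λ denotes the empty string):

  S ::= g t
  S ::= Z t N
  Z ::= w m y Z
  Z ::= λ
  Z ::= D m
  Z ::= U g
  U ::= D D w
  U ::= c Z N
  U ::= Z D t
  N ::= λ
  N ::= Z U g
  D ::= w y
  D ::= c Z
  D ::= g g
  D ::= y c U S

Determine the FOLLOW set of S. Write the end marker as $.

S is the start symbol, so $ ∈ FOLLOW(S).
In D ::= y c U S: S is at the end, add FOLLOW(D) = { c, g, m, t, w, y }.
Union: FOLLOW(S) = { $, c, g, m, t, w, y }.

{ $, c, g, m, t, w, y }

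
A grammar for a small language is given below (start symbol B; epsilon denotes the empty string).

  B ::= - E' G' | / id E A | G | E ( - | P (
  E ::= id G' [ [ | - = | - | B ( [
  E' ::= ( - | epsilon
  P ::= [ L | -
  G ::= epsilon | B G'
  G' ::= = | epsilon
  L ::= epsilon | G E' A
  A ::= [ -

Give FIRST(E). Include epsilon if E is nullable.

E ::= id G' [ [ contributes {id}.
E ::= - = contributes {-}.
E ::= - contributes {-}.
From E ::= B ( [: B nullable, take FIRST(B) ∪ {(} = { (, -, /, =, [, id }.
Union: FIRST(E) = { (, -, /, =, [, id }.

{ (, -, /, =, [, id }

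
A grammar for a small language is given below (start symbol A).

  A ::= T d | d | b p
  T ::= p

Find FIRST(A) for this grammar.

From A ::= T d: add FIRST(T) = { p }.
A ::= d contributes {d}.
A ::= b p contributes {b}.
Union: FIRST(A) = { b, d, p }.

{ b, d, p }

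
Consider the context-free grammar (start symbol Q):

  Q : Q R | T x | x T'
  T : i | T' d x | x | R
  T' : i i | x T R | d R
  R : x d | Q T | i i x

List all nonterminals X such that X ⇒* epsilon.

{ } (none)

No nonterminal has an empty production or an RHS whose symbols are all nullable.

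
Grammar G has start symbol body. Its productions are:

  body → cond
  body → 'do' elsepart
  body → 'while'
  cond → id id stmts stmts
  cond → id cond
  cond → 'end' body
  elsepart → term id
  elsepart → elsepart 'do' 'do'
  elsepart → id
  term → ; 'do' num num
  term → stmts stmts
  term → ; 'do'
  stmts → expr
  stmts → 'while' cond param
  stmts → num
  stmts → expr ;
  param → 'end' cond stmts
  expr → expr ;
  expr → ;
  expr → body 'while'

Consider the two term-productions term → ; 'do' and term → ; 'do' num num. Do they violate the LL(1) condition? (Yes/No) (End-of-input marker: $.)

FIRST(; 'do') = { ; } and FIRST(; 'do' num num) = { ; }.
Both contain ;, so the two alternatives are not disjoint — LL(1) conflict.

Yes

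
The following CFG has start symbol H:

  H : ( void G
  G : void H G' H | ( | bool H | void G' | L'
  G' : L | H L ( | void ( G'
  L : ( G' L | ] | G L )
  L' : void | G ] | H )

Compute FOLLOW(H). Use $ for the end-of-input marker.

{ $, (, ), ], bool, void }

H is the start symbol, so $ ∈ FOLLOW(H).
In G : void H G' H: add FIRST(G' H) = { (, ], bool, void }.
In G : void H G' H: H is at the end, add FOLLOW(G) = { $, (, ), ], bool, void }.
In G : bool H: H is at the end, add FOLLOW(G) = { $, (, ), ], bool, void }.
In G' : H L (: add FIRST(L () = { (, ], bool, void }.
In L' : H ): add FIRST()) = { ) }.
Union: FOLLOW(H) = { $, (, ), ], bool, void }.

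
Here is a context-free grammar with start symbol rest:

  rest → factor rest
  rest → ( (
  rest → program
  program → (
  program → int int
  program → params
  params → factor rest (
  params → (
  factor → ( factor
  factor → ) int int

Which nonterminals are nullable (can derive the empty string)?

No nonterminal has an empty production or an RHS whose symbols are all nullable.

{ } (none)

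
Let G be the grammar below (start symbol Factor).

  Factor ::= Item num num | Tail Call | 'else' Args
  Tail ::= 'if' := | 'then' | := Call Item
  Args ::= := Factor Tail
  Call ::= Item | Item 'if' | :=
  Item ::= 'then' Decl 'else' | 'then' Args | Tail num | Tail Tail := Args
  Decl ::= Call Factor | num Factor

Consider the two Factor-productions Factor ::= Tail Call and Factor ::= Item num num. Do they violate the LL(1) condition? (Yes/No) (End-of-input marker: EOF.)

Yes

FIRST(Tail Call) = { 'if', 'then', := } and FIRST(Item num num) = { 'if', 'then', := }.
Both contain 'if', so the two alternatives are not disjoint — LL(1) conflict.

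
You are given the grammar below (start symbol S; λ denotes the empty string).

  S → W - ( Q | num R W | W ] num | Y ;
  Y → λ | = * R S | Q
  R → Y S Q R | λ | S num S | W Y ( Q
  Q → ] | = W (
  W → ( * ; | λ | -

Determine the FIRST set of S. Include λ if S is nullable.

{ (, -, ;, =, ], num }

From S → W - ( Q: W nullable, take FIRST(W) ∪ {-} = { (, - }.
S → num R W contributes {num}.
From S → W ] num: W nullable, take FIRST(W) ∪ {]} = { (, -, ] }.
From S → Y ;: Y nullable, take FIRST(Y) ∪ {;} = { ;, =, ] }.
Union: FIRST(S) = { (, -, ;, =, ], num }.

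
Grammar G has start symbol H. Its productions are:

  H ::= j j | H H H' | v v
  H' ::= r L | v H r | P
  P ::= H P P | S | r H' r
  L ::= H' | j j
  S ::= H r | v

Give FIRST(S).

From S ::= H r: add FIRST(H) = { j, v }.
S ::= v contributes {v}.
Union: FIRST(S) = { j, v }.

{ j, v }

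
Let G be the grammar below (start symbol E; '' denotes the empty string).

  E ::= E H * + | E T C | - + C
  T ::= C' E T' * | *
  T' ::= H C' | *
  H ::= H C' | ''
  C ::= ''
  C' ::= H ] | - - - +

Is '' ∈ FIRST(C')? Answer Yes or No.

Nullable nonterminals: C, H.
No production of C' has an RHS whose symbols are all nullable, so C' is not nullable.

No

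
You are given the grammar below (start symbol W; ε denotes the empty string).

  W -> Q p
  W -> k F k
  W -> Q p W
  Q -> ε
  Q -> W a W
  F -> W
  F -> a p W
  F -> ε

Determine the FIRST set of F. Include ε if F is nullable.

{ a, k, p, ε }

From F -> W: add FIRST(W) = { k, p }.
F -> a p W contributes {a}.
F -> ε contributes ε.
Union: FIRST(F) = { a, k, p, ε }.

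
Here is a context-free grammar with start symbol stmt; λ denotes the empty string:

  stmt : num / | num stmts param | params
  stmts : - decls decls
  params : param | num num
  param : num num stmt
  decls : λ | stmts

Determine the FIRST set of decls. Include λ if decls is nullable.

{ -, λ }

decls : λ contributes λ.
From decls : stmts: add FIRST(stmts) = { - }.
Union: FIRST(decls) = { -, λ }.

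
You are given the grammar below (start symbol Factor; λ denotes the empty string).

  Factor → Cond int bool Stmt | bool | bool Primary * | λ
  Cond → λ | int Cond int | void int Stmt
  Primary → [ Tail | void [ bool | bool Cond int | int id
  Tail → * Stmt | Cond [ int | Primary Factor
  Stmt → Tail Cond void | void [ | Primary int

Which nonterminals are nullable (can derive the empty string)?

{ Cond, Factor }

Directly nullable (have an λ-production): Factor, Cond.
No other nonterminal has a production whose RHS symbols are all nullable.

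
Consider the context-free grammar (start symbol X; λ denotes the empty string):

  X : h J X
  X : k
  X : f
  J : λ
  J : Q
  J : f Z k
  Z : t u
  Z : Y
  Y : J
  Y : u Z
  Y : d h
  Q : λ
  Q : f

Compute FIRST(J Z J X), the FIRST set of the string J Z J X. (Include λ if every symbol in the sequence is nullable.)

Add FIRST(J)\{λ} = { f }; J is nullable, continue.
Add FIRST(Z)\{λ} = { d, f, t, u }; Z is nullable, continue.
Add FIRST(J)\{λ} = { f }; J is nullable, continue.
Add FIRST(X) = { f, h, k }; X is not nullable, stop.

{ d, f, h, k, t, u }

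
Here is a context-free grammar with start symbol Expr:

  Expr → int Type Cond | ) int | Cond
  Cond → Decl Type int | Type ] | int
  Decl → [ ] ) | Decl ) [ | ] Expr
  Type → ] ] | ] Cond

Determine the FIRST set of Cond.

From Cond → Decl Type int: add FIRST(Decl) = { [, ] }.
From Cond → Type ]: add FIRST(Type) = { ] }.
Cond → int contributes {int}.
Union: FIRST(Cond) = { [, ], int }.

{ [, ], int }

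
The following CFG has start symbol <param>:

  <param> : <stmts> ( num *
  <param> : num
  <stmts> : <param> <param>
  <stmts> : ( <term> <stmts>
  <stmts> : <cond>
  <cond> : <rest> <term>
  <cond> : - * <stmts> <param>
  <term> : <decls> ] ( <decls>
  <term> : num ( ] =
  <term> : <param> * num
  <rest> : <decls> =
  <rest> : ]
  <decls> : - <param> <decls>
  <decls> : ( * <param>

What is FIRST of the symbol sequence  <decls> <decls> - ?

{ (, - }

Add FIRST(<decls>) = { (, - }; <decls> is not nullable, stop.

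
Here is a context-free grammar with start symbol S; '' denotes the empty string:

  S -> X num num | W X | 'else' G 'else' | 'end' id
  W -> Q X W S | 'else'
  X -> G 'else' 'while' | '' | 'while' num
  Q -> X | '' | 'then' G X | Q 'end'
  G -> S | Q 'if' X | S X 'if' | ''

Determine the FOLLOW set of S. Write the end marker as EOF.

{ EOF, 'else', 'end', 'if', 'then', 'while', num }

S is the start symbol, so EOF ∈ FOLLOW(S).
In W -> Q X W S: S is at the end, add FOLLOW(W) = { EOF, 'else', 'end', 'if', 'then', 'while', num }.
In G -> S: S is at the end, add FOLLOW(G) = { 'else', 'end', 'if', 'then', 'while', num }.
In G -> S X 'if': add FIRST(X 'if') = { 'else', 'end', 'if', 'then', 'while', num }.
Union: FOLLOW(S) = { EOF, 'else', 'end', 'if', 'then', 'while', num }.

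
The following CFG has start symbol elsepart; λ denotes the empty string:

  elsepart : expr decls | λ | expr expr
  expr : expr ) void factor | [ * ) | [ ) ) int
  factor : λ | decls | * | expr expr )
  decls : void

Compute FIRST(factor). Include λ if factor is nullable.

factor : λ contributes λ.
From factor : decls: add FIRST(decls) = { void }.
factor : * contributes {*}.
From factor : expr expr ): add FIRST(expr) = { [ }.
Union: FIRST(factor) = { *, [, void, λ }.

{ *, [, void, λ }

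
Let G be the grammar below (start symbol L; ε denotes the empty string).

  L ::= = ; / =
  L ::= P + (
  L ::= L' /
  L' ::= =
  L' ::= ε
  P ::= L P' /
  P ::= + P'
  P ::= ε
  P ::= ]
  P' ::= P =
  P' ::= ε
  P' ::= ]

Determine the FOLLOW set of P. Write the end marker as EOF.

{ +, = }

In L ::= P + (: add FIRST(+ () = { + }.
In P' ::= P =: add FIRST(=) = { = }.
Union: FOLLOW(P) = { +, = }.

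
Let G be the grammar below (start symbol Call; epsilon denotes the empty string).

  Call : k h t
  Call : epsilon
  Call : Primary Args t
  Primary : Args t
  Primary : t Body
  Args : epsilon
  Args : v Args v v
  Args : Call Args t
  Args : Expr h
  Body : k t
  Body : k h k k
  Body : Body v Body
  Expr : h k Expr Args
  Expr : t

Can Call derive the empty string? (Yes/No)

Yes

Call has an epsilon-production, so Call ⇒ epsilon.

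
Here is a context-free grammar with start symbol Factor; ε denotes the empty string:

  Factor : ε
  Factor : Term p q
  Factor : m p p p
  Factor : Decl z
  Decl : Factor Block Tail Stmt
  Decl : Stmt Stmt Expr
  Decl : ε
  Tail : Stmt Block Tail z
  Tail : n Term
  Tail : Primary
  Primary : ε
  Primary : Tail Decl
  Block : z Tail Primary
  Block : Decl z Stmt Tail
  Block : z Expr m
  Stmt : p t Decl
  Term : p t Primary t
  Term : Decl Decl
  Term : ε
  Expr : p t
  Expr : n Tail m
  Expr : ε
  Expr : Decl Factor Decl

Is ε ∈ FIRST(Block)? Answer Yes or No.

Nullable nonterminals: Decl, Expr, Factor, Primary, Tail, Term.
No production of Block has an RHS whose symbols are all nullable, so Block is not nullable.

No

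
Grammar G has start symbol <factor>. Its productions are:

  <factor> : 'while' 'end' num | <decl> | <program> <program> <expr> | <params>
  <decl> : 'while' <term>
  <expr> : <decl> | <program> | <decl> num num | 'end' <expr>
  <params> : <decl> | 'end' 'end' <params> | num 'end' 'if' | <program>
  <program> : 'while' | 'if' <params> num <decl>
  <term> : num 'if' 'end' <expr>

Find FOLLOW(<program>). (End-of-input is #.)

{ #, 'end', 'if', 'while', num }

In <factor> : <program> <program> <expr>: add FIRST(<program> <expr>) = { 'if', 'while' }.
In <factor> : <program> <program> <expr>: add FIRST(<expr>) = { 'end', 'if', 'while' }.
In <expr> : <program>: <program> is at the end, add FOLLOW(<expr>) = { #, 'end', 'if', 'while', num }.
In <params> : <program>: <program> is at the end, add FOLLOW(<params>) = { #, num }.
Union: FOLLOW(<program>) = { #, 'end', 'if', 'while', num }.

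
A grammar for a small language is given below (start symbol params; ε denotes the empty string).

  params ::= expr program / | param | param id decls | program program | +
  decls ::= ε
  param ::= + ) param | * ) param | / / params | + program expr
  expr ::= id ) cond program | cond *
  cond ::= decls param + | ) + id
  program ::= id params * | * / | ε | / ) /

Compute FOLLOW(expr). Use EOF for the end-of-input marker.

In params ::= expr program /: add FIRST(program /) = { *, /, id }.
In param ::= + program expr: expr is at the end, add FOLLOW(param) = { EOF, *, +, id }.
Union: FOLLOW(expr) = { EOF, *, +, /, id }.

{ EOF, *, +, /, id }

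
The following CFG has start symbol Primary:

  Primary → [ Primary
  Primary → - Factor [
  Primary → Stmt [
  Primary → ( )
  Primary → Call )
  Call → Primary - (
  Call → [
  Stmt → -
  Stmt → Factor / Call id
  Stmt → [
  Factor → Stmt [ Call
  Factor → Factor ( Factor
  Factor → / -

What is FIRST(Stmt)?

{ -, /, [ }

Stmt → - contributes {-}.
From Stmt → Factor / Call id: add FIRST(Factor) = { -, /, [ }.
Stmt → [ contributes {[}.
Union: FIRST(Stmt) = { -, /, [ }.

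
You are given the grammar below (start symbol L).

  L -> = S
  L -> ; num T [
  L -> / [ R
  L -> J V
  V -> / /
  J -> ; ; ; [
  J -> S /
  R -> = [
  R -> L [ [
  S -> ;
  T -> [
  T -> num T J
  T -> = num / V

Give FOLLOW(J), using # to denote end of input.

{ /, ;, [ }

In L -> J V: add FIRST(V) = { / }.
In T -> num T J: J is at the end, add FOLLOW(T) = { ;, [ }.
Union: FOLLOW(J) = { /, ;, [ }.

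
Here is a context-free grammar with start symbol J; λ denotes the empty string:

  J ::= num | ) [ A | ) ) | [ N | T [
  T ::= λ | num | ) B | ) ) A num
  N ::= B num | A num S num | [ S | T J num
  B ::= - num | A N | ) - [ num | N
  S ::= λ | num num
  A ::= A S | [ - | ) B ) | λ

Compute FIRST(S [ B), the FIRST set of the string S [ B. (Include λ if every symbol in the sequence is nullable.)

Add FIRST(S)\{λ} = { num }; S is nullable, continue.
[ is a terminal; add {[} and stop.

{ [, num }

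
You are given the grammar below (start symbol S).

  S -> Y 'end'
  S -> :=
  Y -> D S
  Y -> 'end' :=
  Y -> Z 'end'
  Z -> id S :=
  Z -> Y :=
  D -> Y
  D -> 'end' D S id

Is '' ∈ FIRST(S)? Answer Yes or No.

No nonterminal in this grammar is nullable.
No production of S has an RHS whose symbols are all nullable, so S is not nullable.

No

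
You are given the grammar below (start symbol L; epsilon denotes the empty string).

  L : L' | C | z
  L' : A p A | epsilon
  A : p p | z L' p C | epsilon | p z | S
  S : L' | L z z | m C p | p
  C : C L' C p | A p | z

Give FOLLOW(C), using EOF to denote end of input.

{ EOF, m, p, z }

In L : C: C is at the end, add FOLLOW(L) = { EOF, z }.
In A : z L' p C: C is at the end, add FOLLOW(A) = { EOF, m, p, z }.
In S : m C p: add FIRST(p) = { p }.
In C : C L' C p: add FIRST(L' C p) = { m, p, z }.
In C : C L' C p: add FIRST(p) = { p }.
Union: FOLLOW(C) = { EOF, m, p, z }.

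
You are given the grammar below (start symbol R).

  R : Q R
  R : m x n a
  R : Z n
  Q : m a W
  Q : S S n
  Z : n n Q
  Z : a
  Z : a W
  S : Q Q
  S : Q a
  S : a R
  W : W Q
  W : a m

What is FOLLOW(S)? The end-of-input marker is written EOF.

{ a, m, n }

In Q : S S n: add FIRST(S n) = { a, m }.
In Q : S S n: add FIRST(n) = { n }.
Union: FOLLOW(S) = { a, m, n }.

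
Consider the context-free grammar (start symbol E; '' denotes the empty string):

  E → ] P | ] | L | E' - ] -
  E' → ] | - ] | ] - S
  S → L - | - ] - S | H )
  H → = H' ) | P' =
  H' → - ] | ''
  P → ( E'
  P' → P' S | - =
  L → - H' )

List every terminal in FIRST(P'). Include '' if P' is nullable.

From P' → P' S: add FIRST(P') = { - }.
P' → - = contributes {-}.
Union: FIRST(P') = { - }.

{ - }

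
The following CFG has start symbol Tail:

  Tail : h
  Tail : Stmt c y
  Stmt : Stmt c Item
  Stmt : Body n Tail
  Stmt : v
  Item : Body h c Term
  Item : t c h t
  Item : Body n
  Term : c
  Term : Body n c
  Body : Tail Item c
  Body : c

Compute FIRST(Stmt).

{ c, h, v }

From Stmt : Stmt c Item: add FIRST(Stmt) = { c, h, v }.
From Stmt : Body n Tail: add FIRST(Body) = { c, h, v }.
Stmt : v contributes {v}.
Union: FIRST(Stmt) = { c, h, v }.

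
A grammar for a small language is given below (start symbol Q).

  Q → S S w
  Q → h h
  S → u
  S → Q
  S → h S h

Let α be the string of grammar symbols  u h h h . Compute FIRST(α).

{ u }

u is a terminal; add {u} and stop.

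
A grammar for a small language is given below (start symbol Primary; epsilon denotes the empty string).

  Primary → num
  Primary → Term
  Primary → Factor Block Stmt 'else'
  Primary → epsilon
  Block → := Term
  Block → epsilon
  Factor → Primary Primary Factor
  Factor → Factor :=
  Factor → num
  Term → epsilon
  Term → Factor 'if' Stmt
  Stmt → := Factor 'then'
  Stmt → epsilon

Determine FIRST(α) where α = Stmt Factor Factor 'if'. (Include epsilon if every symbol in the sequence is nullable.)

Add FIRST(Stmt)\{epsilon} = { := }; Stmt is nullable, continue.
Add FIRST(Factor) = { num }; Factor is not nullable, stop.

{ :=, num }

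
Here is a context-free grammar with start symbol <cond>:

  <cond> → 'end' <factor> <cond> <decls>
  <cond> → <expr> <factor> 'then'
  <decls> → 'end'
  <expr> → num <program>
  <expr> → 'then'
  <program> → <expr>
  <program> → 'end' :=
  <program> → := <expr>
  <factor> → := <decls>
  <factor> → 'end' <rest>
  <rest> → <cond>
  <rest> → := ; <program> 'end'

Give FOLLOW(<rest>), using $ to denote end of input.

{ 'end', 'then', num }

In <factor> → 'end' <rest>: <rest> is at the end, add FOLLOW(<factor>) = { 'end', 'then', num }.
Union: FOLLOW(<rest>) = { 'end', 'then', num }.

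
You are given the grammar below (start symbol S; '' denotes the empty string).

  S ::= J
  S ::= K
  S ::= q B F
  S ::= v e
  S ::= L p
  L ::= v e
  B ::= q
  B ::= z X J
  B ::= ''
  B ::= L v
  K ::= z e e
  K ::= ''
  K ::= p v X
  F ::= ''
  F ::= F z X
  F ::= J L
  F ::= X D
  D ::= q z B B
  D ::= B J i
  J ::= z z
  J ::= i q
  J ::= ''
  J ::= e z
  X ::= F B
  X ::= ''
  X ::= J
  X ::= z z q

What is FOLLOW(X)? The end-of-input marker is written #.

{ #, e, i, q, v, z }

In B ::= z X J: add FIRST(J)\{''} = { e, i, z }.
  Since J is nullable, also add FOLLOW(B) = { #, e, i, q, v, z }.
In K ::= p v X: X is at the end, add FOLLOW(K) = { # }.
In F ::= F z X: X is at the end, add FOLLOW(F) = { #, e, i, q, v, z }.
In F ::= X D: add FIRST(D) = { e, i, q, v, z }.
Union: FOLLOW(X) = { #, e, i, q, v, z }.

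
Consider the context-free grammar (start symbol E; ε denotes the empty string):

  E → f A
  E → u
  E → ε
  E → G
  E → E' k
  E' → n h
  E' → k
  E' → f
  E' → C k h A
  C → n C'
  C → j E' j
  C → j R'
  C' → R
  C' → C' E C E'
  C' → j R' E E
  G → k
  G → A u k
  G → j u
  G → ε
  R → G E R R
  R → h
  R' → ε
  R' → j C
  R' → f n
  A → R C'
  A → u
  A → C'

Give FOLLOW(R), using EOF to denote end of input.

{ EOF, f, h, j, k, n, u }

In C' → R: R is at the end, add FOLLOW(C') = { EOF, f, h, j, k, n, u }.
In R → G E R R: add FIRST(R) = { f, h, j, k, n, u }.
In R → G E R R: R is at the end, add FOLLOW(R) = { EOF, f, h, j, k, n, u }.
In A → R C': add FIRST(C') = { f, h, j, k, n, u }.
Union: FOLLOW(R) = { EOF, f, h, j, k, n, u }.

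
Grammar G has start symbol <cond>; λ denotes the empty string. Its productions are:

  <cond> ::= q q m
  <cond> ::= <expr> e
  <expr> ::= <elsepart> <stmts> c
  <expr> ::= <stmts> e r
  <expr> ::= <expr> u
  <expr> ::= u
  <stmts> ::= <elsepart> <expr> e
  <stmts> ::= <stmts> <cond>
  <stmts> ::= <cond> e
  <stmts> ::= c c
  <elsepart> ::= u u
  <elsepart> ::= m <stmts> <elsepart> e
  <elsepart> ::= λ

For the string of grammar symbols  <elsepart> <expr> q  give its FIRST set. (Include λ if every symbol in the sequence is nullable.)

{ c, m, q, u }

Add FIRST(<elsepart>)\{λ} = { m, u }; <elsepart> is nullable, continue.
Add FIRST(<expr>) = { c, m, q, u }; <expr> is not nullable, stop.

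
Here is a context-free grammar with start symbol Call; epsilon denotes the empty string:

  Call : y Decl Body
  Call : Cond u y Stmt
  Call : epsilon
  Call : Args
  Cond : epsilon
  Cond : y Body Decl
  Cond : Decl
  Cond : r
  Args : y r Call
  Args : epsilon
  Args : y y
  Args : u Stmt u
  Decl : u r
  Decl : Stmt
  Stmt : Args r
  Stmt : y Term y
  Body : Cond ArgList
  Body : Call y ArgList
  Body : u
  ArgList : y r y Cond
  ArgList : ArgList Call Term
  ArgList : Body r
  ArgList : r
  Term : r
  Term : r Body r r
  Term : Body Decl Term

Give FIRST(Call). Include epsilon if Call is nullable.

{ r, u, y, epsilon }

Call : y Decl Body contributes {y}.
From Call : Cond u y Stmt: Cond nullable, take FIRST(Cond) ∪ {u} = { r, u, y }.
Call : epsilon contributes epsilon.
From Call : Args: add FIRST(Args) = { u, y, epsilon } (including epsilon since Args is nullable).
Union: FIRST(Call) = { r, u, y, epsilon }.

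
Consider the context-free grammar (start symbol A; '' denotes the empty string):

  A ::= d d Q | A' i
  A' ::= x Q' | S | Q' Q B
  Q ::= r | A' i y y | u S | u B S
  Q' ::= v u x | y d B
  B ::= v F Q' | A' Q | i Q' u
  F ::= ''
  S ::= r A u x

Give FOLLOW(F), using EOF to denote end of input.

{ v, y }

In B ::= v F Q': add FIRST(Q') = { v, y }.
Union: FOLLOW(F) = { v, y }.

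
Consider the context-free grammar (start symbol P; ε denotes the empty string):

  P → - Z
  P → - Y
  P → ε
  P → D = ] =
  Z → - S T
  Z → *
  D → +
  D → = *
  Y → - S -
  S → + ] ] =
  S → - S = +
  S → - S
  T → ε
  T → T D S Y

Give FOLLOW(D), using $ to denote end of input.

{ +, -, = }

In P → D = ] =: add FIRST(= ] =) = { = }.
In T → T D S Y: add FIRST(S Y) = { +, - }.
Union: FOLLOW(D) = { +, -, = }.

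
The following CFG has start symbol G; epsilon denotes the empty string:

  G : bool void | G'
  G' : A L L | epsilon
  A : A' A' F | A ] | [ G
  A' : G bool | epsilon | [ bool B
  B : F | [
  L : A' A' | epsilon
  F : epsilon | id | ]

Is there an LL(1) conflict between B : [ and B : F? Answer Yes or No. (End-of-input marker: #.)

FIRST([) = { [ } and FIRST(F) = { ], id, epsilon }.
The second alternative is nullable and FOLLOW(B) = { #, [, ], bool, id } shares [ with FIRST of the first — conflict.

Yes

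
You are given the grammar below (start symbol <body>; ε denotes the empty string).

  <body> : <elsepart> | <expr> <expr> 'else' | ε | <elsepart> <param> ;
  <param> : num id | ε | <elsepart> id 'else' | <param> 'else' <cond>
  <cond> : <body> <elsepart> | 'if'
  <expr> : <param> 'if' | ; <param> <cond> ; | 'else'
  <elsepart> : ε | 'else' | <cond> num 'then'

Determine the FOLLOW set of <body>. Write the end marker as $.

<body> is the start symbol, so $ ∈ FOLLOW(<body>).
In <cond> : <body> <elsepart>: add FIRST(<elsepart>)\{ε} = { 'else', 'if', ;, id, num }.
  Since <elsepart> is nullable, also add FOLLOW(<cond>) = { 'else', 'if', ;, id, num }.
Union: FOLLOW(<body>) = { $, 'else', 'if', ;, id, num }.

{ $, 'else', 'if', ;, id, num }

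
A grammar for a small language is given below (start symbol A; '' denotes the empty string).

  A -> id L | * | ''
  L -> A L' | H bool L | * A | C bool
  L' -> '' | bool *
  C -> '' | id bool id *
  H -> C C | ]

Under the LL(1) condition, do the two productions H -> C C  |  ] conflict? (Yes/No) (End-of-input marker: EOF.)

No

FIRST(C C) = { id, '' } and FIRST(]) = { ] }.
The first is nullable but FOLLOW(H) = { bool } is disjoint from FIRST of the second.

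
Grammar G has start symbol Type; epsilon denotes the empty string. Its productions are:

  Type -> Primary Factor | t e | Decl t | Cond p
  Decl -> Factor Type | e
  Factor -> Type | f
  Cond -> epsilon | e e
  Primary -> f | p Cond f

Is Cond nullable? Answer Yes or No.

Yes

Cond has an epsilon-production, so Cond ⇒ epsilon.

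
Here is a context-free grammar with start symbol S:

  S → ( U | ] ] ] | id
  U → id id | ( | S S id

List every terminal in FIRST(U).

U → id id contributes {id}.
U → ( contributes {(}.
From U → S S id: add FIRST(S) = { (, ], id }.
Union: FIRST(U) = { (, ], id }.

{ (, ], id }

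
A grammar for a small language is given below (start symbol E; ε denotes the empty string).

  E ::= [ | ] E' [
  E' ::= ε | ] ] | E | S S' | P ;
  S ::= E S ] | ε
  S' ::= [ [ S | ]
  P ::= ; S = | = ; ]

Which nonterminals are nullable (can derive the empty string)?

{ E', S }

Directly nullable (have an ε-production): E', S.
No other nonterminal has a production whose RHS symbols are all nullable.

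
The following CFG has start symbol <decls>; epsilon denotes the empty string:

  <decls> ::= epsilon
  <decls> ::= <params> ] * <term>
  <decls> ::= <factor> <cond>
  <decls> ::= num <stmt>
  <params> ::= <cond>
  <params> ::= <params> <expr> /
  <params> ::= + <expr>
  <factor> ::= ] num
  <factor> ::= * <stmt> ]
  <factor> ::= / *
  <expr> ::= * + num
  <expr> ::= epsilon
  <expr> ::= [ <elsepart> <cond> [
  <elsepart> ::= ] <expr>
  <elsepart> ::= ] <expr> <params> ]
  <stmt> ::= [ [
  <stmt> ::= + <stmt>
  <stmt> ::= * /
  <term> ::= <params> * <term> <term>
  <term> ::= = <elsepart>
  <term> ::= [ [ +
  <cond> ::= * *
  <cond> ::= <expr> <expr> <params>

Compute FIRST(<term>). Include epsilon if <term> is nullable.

From <term> ::= <params> * <term> <term>: add FIRST(<params>) = { *, +, [ }.
<term> ::= = <elsepart> contributes {=}.
<term> ::= [ [ + contributes {[}.
Union: FIRST(<term>) = { *, +, =, [ }.

{ *, +, =, [ }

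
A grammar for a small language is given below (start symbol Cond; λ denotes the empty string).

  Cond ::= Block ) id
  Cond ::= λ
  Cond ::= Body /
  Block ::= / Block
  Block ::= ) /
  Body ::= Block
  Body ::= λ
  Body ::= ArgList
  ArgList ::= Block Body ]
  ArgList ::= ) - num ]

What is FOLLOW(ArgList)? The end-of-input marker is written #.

In Body ::= ArgList: ArgList is at the end, add FOLLOW(Body) = { /, ] }.
Union: FOLLOW(ArgList) = { /, ] }.

{ /, ] }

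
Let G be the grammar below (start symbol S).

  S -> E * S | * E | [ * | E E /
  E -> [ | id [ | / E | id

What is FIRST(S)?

From S -> E * S: add FIRST(E) = { /, [, id }.
S -> * E contributes {*}.
S -> [ * contributes {[}.
From S -> E E /: add FIRST(E) = { /, [, id }.
Union: FIRST(S) = { *, /, [, id }.

{ *, /, [, id }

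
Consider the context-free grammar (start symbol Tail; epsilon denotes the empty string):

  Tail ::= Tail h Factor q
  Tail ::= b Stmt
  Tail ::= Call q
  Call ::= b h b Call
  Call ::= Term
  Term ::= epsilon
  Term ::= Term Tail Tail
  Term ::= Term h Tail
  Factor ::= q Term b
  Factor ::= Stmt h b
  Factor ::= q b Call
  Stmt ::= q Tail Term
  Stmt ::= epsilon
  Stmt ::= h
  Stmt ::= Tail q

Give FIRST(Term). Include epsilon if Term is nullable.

{ b, h, q, epsilon }

Term ::= epsilon contributes epsilon.
From Term ::= Term Tail Tail: Term nullable, take FIRST(Term) ∪ FIRST(Tail) = { b, h, q }.
From Term ::= Term h Tail: Term nullable, take FIRST(Term) ∪ {h} = { b, h, q }.
Union: FIRST(Term) = { b, h, q, epsilon }.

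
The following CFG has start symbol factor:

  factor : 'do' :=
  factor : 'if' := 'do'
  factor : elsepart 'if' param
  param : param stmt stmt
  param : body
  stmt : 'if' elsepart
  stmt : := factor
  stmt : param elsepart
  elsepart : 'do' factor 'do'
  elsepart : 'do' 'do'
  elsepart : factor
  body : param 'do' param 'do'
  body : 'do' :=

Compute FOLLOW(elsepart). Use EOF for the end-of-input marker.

{ EOF, 'do', 'if', := }

In factor : elsepart 'if' param: add FIRST('if' param) = { 'if' }.
In stmt : 'if' elsepart: elsepart is at the end, add FOLLOW(stmt) = { EOF, 'do', 'if', := }.
In stmt : param elsepart: elsepart is at the end, add FOLLOW(stmt) = { EOF, 'do', 'if', := }.
Union: FOLLOW(elsepart) = { EOF, 'do', 'if', := }.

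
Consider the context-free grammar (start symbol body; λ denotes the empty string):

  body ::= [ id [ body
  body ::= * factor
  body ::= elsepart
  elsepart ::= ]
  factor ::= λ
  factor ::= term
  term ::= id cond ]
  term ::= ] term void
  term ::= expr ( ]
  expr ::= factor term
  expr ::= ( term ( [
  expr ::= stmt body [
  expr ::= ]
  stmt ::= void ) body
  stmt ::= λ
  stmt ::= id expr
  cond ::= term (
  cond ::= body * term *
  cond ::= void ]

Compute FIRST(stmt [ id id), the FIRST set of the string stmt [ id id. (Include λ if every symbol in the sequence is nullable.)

{ [, id, void }

Add FIRST(stmt)\{λ} = { id, void }; stmt is nullable, continue.
[ is a terminal; add {[} and stop.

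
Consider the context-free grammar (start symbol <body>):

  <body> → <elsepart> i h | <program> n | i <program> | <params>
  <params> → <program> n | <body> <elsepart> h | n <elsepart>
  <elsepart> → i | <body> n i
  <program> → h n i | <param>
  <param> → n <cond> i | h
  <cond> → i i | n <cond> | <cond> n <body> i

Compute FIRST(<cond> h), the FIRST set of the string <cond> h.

Add FIRST(<cond>) = { i, n }; <cond> is not nullable, stop.

{ i, n }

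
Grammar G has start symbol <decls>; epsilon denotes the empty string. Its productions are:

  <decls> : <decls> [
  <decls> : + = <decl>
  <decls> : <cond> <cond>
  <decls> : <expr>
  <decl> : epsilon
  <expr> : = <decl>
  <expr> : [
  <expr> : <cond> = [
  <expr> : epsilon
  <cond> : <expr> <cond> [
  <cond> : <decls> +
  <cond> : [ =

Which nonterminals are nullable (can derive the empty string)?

Directly nullable (have an epsilon-production): <decl>, <expr>.
<decls> : <expr> with every symbol nullable, so <decls> is nullable.
No other nonterminal has a production whose RHS symbols are all nullable.

{ <decl>, <decls>, <expr> }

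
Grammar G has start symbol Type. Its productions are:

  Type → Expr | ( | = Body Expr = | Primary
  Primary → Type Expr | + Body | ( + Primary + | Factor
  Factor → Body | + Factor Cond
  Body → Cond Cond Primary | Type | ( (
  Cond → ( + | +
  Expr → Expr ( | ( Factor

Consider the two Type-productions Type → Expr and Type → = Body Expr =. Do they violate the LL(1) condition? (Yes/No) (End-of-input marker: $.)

No

FIRST(Expr) = { ( } and FIRST(= Body Expr =) = { = }.
The FIRST sets are disjoint and neither alternative is nullable — no conflict.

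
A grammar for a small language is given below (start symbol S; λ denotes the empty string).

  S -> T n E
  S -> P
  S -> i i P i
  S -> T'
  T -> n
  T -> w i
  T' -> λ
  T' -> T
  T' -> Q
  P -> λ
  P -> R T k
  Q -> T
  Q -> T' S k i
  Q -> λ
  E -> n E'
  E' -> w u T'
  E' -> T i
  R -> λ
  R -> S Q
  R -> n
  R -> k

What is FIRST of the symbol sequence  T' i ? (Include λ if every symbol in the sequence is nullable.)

Add FIRST(T')\{λ} = { i, k, n, w }; T' is nullable, continue.
i is a terminal; add {i} and stop.

{ i, k, n, w }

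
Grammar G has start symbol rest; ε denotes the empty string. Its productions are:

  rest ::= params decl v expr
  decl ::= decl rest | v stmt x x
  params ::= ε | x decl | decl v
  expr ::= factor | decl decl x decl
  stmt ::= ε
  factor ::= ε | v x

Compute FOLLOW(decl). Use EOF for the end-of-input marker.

{ EOF, v, x }

In rest ::= params decl v expr: add FIRST(v expr) = { v }.
In decl ::= decl rest: add FIRST(rest) = { v, x }.
In params ::= x decl: decl is at the end, add FOLLOW(params) = { v }.
In params ::= decl v: add FIRST(v) = { v }.
In expr ::= decl decl x decl: add FIRST(decl x decl) = { v }.
In expr ::= decl decl x decl: add FIRST(x decl) = { x }.
In expr ::= decl decl x decl: decl is at the end, add FOLLOW(expr) = { EOF, v, x }.
Union: FOLLOW(decl) = { EOF, v, x }.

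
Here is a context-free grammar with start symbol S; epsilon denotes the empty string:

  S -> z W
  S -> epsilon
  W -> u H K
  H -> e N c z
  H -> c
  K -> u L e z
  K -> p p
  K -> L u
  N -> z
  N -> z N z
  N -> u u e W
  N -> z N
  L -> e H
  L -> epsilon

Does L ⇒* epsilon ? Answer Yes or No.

L has an epsilon-production, so L ⇒ epsilon.

Yes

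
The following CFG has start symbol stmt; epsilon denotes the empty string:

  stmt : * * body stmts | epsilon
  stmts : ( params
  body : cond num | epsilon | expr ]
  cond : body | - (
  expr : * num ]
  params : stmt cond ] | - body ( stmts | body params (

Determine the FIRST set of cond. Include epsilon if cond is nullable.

{ *, -, num, epsilon }

From cond : body: add FIRST(body) = { *, -, num, epsilon } (including epsilon since body is nullable).
cond : - ( contributes {-}.
Union: FIRST(cond) = { *, -, num, epsilon }.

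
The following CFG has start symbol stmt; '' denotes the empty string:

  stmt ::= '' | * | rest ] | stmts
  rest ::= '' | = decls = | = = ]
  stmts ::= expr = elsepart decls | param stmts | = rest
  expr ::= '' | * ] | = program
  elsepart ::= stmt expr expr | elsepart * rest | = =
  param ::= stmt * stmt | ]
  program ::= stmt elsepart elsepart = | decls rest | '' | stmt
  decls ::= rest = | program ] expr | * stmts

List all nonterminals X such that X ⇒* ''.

Directly nullable (have an ''-production): stmt, rest, expr, program.
elsepart ::= stmt expr expr with every symbol nullable, so elsepart is nullable.
No other nonterminal has a production whose RHS symbols are all nullable.

{ elsepart, expr, program, rest, stmt }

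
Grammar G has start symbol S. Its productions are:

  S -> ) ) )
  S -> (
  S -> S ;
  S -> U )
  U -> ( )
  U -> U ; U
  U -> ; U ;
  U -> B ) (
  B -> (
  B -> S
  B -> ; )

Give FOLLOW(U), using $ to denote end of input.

{ ), ; }

In S -> U ): add FIRST()) = { ) }.
In U -> U ; U: add FIRST(; U) = { ; }.
In U -> U ; U: U is at the end, add FOLLOW(U) = { ), ; }.
In U -> ; U ;: add FIRST(;) = { ; }.
Union: FOLLOW(U) = { ), ; }.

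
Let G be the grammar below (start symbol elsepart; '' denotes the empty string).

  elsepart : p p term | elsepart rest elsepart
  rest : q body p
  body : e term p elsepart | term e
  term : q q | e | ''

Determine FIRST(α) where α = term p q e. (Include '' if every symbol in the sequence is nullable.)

{ e, p, q }

Add FIRST(term)\{''} = { e, q }; term is nullable, continue.
p is a terminal; add {p} and stop.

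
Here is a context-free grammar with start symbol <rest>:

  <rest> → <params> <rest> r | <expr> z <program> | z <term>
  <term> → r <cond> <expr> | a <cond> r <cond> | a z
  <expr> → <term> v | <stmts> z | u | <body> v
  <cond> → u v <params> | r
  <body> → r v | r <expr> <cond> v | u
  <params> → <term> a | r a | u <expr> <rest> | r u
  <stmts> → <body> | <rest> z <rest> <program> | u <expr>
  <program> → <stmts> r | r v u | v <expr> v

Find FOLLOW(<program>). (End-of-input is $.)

{ $, a, r, u, v, z }

In <rest> → <expr> z <program>: <program> is at the end, add FOLLOW(<rest>) = { $, a, r, u, v, z }.
In <stmts> → <rest> z <rest> <program>: <program> is at the end, add FOLLOW(<stmts>) = { r, z }.
Union: FOLLOW(<program>) = { $, a, r, u, v, z }.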